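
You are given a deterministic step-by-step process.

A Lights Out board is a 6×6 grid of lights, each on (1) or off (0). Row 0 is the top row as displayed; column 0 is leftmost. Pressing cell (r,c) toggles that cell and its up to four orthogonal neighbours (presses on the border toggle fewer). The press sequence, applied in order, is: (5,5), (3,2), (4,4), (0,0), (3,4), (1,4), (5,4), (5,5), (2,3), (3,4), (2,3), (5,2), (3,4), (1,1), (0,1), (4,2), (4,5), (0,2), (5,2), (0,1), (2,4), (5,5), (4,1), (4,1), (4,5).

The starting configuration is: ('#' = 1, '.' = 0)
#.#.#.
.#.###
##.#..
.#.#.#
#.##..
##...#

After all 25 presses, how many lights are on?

20

step 0: #.#.#.
.#.###
##.#..
.#.#.#
#.##..
##...#
step 1: #.#.#.
.#.###
##.#..
.#.#.#
#.##.#
##..#.
step 2: #.#.#.
.#.###
####..
..#..#
#..#.#
##..#.
step 3: #.#.#.
.#.###
####..
..#.##
#...#.
##....
step 4: .##.#.
##.###
####..
..#.##
#...#.
##....
step 5: .##.#.
##.###
#####.
..##..
#.....
##....
step 6: .##...
##....
####..
..##..
#.....
##....
step 7: .##...
##....
####..
..##..
#...#.
##.###
step 8: .##...
##....
####..
..##..
#...##
##.#..
step 9: .##...
##.#..
##..#.
..#...
#...##
##.#..
step 10: .##...
##.#..
##....
..####
#....#
##.#..
step 11: .##...
##....
#####.
..#.##
#....#
##.#..
step 12: .##...
##....
#####.
..#.##
#.#..#
#.#...
step 13: .##...
##....
####..
..##..
#.#.##
#.#...
step 14: ..#...
..#...
#.##..
..##..
#.#.##
#.#...
step 15: ##....
.##...
#.##..
..##..
#.#.##
#.#...
step 16: ##....
.##...
#.##..
...#..
##.###
#.....
step 17: ##....
.##...
#.##..
...#.#
##.#..
#....#
step 18: #.##..
.#....
#.##..
...#.#
##.#..
#....#
step 19: #.##..
.#....
#.##..
...#.#
####..
####.#
step 20: .#.#..
......
#.##..
...#.#
####..
####.#
step 21: .#.#..
....#.
#.#.##
...###
####..
####.#
step 22: .#.#..
....#.
#.#.##
...###
####.#
#####.
step 23: .#.#..
....#.
#.#.##
.#.###
...#.#
#.###.
step 24: .#.#..
....#.
#.#.##
...###
####.#
#####.
step 25: .#.#..
....#.
#.#.##
...##.
#####.
######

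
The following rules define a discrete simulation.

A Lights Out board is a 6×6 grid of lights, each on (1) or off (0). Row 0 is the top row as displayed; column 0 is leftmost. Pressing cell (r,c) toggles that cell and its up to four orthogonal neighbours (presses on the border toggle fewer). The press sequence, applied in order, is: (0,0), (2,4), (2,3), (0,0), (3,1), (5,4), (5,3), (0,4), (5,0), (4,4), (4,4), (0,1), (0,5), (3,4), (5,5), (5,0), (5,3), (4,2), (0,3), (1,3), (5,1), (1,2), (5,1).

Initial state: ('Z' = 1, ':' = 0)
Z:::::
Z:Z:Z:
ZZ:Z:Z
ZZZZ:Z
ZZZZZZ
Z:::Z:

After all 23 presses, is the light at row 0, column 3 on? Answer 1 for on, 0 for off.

k=0  Z:::::
Z:Z:Z:
ZZ:Z:Z
ZZZZ:Z
ZZZZZZ
Z:::Z:
k=1  :Z::::
::Z:Z:
ZZ:Z:Z
ZZZZ:Z
ZZZZZZ
Z:::Z:
k=2  :Z::::
::Z:::
ZZ::Z:
ZZZZZZ
ZZZZZZ
Z:::Z:
k=3  :Z::::
::ZZ::
ZZZZ::
ZZZ:ZZ
ZZZZZZ
Z:::Z:
k=4  Z:::::
Z:ZZ::
ZZZZ::
ZZZ:ZZ
ZZZZZZ
Z:::Z:
k=5  Z:::::
Z:ZZ::
Z:ZZ::
::::ZZ
Z:ZZZZ
Z:::Z:
k=6  Z:::::
Z:ZZ::
Z:ZZ::
::::ZZ
Z:ZZ:Z
Z::Z:Z
k=7  Z:::::
Z:ZZ::
Z:ZZ::
::::ZZ
Z:Z::Z
Z:Z:ZZ
k=8  Z::ZZZ
Z:ZZZ:
Z:ZZ::
::::ZZ
Z:Z::Z
Z:Z:ZZ
k=9  Z::ZZZ
Z:ZZZ:
Z:ZZ::
::::ZZ
::Z::Z
:ZZ:ZZ
k=10  Z::ZZZ
Z:ZZZ:
Z:ZZ::
:::::Z
::ZZZ:
:ZZ::Z
k=11  Z::ZZZ
Z:ZZZ:
Z:ZZ::
::::ZZ
::Z::Z
:ZZ:ZZ
k=12  :ZZZZZ
ZZZZZ:
Z:ZZ::
::::ZZ
::Z::Z
:ZZ:ZZ
k=13  :ZZZ::
ZZZZZZ
Z:ZZ::
::::ZZ
::Z::Z
:ZZ:ZZ
k=14  :ZZZ::
ZZZZZZ
Z:ZZZ:
:::Z::
::Z:ZZ
:ZZ:ZZ
k=15  :ZZZ::
ZZZZZZ
Z:ZZZ:
:::Z::
::Z:Z:
:ZZ:::
k=16  :ZZZ::
ZZZZZZ
Z:ZZZ:
:::Z::
Z:Z:Z:
Z:Z:::
k=17  :ZZZ::
ZZZZZZ
Z:ZZZ:
:::Z::
Z:ZZZ:
Z::ZZ:
k=18  :ZZZ::
ZZZZZZ
Z:ZZZ:
::ZZ::
ZZ::Z:
Z:ZZZ:
k=19  :Z::Z:
ZZZ:ZZ
Z:ZZZ:
::ZZ::
ZZ::Z:
Z:ZZZ:
k=20  :Z:ZZ:
ZZ:Z:Z
Z:Z:Z:
::ZZ::
ZZ::Z:
Z:ZZZ:
k=21  :Z:ZZ:
ZZ:Z:Z
Z:Z:Z:
::ZZ::
Z:::Z:
:Z:ZZ:
k=22  :ZZZZ:
Z:Z::Z
Z:::Z:
::ZZ::
Z:::Z:
:Z:ZZ:
k=23  :ZZZZ:
Z:Z::Z
Z:::Z:
::ZZ::
ZZ::Z:
Z:ZZZ:

1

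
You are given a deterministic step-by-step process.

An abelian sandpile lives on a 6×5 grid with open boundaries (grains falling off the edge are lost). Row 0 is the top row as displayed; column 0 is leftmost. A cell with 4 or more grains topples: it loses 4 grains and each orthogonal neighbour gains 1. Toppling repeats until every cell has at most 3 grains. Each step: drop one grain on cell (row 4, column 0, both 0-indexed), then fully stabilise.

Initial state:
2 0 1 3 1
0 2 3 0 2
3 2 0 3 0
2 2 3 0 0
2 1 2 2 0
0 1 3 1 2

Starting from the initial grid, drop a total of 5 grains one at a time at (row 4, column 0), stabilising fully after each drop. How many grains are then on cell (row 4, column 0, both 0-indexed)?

3

t=0: 2 0 1 3 1
0 2 3 0 2
3 2 0 3 0
2 2 3 0 0
2 1 2 2 0
0 1 3 1 2
t=1: 2 0 1 3 1
0 2 3 0 2
3 2 0 3 0
2 2 3 0 0
3 1 2 2 0
0 1 3 1 2
t=2: 2 0 1 3 1
0 2 3 0 2
3 2 0 3 0
3 2 3 0 0
0 2 2 2 0
1 1 3 1 2
t=3: 2 0 1 3 1
0 2 3 0 2
3 2 0 3 0
3 2 3 0 0
1 2 2 2 0
1 1 3 1 2
t=4: 2 0 1 3 1
0 2 3 0 2
3 2 0 3 0
3 2 3 0 0
2 2 2 2 0
1 1 3 1 2
t=5: 2 0 1 3 1
0 2 3 0 2
3 2 0 3 0
3 2 3 0 0
3 2 2 2 0
1 1 3 1 2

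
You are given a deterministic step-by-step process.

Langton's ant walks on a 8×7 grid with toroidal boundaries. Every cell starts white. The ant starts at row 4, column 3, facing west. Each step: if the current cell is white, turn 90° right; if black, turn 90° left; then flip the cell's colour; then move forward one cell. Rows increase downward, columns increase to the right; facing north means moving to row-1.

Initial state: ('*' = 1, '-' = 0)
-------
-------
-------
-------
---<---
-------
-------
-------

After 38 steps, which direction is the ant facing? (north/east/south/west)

k=0  -------
-------
-------
-------
---<---
-------
-------
-------
k=1  -------
-------
-------
---^---
---*---
-------
-------
-------
k=2  -------
-------
-------
---*>--
---*---
-------
-------
-------
k=3  -------
-------
-------
---**--
---*v--
-------
-------
-------
k=4  -------
-------
-------
---**--
---<*--
-------
-------
-------
k=5  -------
-------
-------
---**--
----*--
---v---
-------
-------
k=6  -------
-------
-------
---**--
----*--
--<*---
-------
-------
k=7  -------
-------
-------
---**--
--^-*--
--**---
-------
-------
k=8  -------
-------
-------
---**--
--*>*--
--**---
-------
-------
k=9  -------
-------
-------
---**--
--***--
--*v---
-------
-------
k=10  -------
-------
-------
---**--
--***--
--*->--
-------
-------
k=11  -------
-------
-------
---**--
--***--
--*-*--
----v--
-------
k=12  -------
-------
-------
---**--
--***--
--*-*--
---<*--
-------
k=13  -------
-------
-------
---**--
--***--
--*^*--
---**--
-------
k=14  -------
-------
-------
---**--
--***--
--**>--
---**--
-------
k=15  -------
-------
-------
---**--
--**^--
--**---
---**--
-------
k=16  -------
-------
-------
---**--
--*<---
--**---
---**--
-------
k=17  -------
-------
-------
---**--
--*----
--*v---
---**--
-------
k=18  -------
-------
-------
---**--
--*----
--*->--
---**--
-------
k=19  -------
-------
-------
---**--
--*----
--*-*--
---*v--
-------
k=20  -------
-------
-------
---**--
--*----
--*-*--
---*->-
-------
k=21  -------
-------
-------
---**--
--*----
--*-*--
---*-*-
-----v-
k=22  -------
-------
-------
---**--
--*----
--*-*--
---*-*-
----<*-
k=23  -------
-------
-------
---**--
--*----
--*-*--
---*^*-
----**-
k=24  -------
-------
-------
---**--
--*----
--*-*--
---**>-
----**-
k=25  -------
-------
-------
---**--
--*----
--*-*^-
---**--
----**-
k=26  -------
-------
-------
---**--
--*----
--*-**>
---**--
----**-
k=27  -------
-------
-------
---**--
--*----
--*-***
---**-v
----**-
k=28  -------
-------
-------
---**--
--*----
--*-***
---**<*
----**-
k=29  -------
-------
-------
---**--
--*----
--*-*^*
---****
----**-
k=30  -------
-------
-------
---**--
--*----
--*-<-*
---****
----**-
k=31  -------
-------
-------
---**--
--*----
--*---*
---*v**
----**-
k=32  -------
-------
-------
---**--
--*----
--*---*
---*->*
----**-
k=33  -------
-------
-------
---**--
--*----
--*--^*
---*--*
----**-
k=34  -------
-------
-------
---**--
--*----
--*--*>
---*--*
----**-
k=35  -------
-------
-------
---**--
--*---^
--*--*-
---*--*
----**-
k=36  -------
-------
-------
---**--
>-*---*
--*--*-
---*--*
----**-
k=37  -------
-------
-------
---**--
*-*---*
v-*--*-
---*--*
----**-
k=38  -------
-------
-------
---**--
*-*---*
*-*--*<
---*--*
----**-

west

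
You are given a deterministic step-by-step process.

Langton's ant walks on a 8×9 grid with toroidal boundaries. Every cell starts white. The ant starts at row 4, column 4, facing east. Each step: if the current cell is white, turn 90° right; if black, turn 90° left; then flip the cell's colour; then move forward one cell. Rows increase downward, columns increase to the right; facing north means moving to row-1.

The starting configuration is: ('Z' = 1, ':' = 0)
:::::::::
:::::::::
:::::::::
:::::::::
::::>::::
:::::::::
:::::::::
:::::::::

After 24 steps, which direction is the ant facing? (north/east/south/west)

west

0) :::::::::
:::::::::
:::::::::
:::::::::
::::>::::
:::::::::
:::::::::
:::::::::
1) :::::::::
:::::::::
:::::::::
:::::::::
::::Z::::
::::v::::
:::::::::
:::::::::
2) :::::::::
:::::::::
:::::::::
:::::::::
::::Z::::
:::<Z::::
:::::::::
:::::::::
3) :::::::::
:::::::::
:::::::::
:::::::::
:::^Z::::
:::ZZ::::
:::::::::
:::::::::
4) :::::::::
:::::::::
:::::::::
:::::::::
:::Z>::::
:::ZZ::::
:::::::::
:::::::::
5) :::::::::
:::::::::
:::::::::
::::^::::
:::Z:::::
:::ZZ::::
:::::::::
:::::::::
6) :::::::::
:::::::::
:::::::::
::::Z>:::
:::Z:::::
:::ZZ::::
:::::::::
:::::::::
7) :::::::::
:::::::::
:::::::::
::::ZZ:::
:::Z:v:::
:::ZZ::::
:::::::::
:::::::::
8) :::::::::
:::::::::
:::::::::
::::ZZ:::
:::Z<Z:::
:::ZZ::::
:::::::::
:::::::::
9) :::::::::
:::::::::
:::::::::
::::^Z:::
:::ZZZ:::
:::ZZ::::
:::::::::
:::::::::
10) :::::::::
:::::::::
:::::::::
:::<:Z:::
:::ZZZ:::
:::ZZ::::
:::::::::
:::::::::
11) :::::::::
:::::::::
:::^:::::
:::Z:Z:::
:::ZZZ:::
:::ZZ::::
:::::::::
:::::::::
12) :::::::::
:::::::::
:::Z>::::
:::Z:Z:::
:::ZZZ:::
:::ZZ::::
:::::::::
:::::::::
13) :::::::::
:::::::::
:::ZZ::::
:::ZvZ:::
:::ZZZ:::
:::ZZ::::
:::::::::
:::::::::
14) :::::::::
:::::::::
:::ZZ::::
:::<ZZ:::
:::ZZZ:::
:::ZZ::::
:::::::::
:::::::::
15) :::::::::
:::::::::
:::ZZ::::
::::ZZ:::
:::vZZ:::
:::ZZ::::
:::::::::
:::::::::
16) :::::::::
:::::::::
:::ZZ::::
::::ZZ:::
::::>Z:::
:::ZZ::::
:::::::::
:::::::::
17) :::::::::
:::::::::
:::ZZ::::
::::^Z:::
:::::Z:::
:::ZZ::::
:::::::::
:::::::::
18) :::::::::
:::::::::
:::ZZ::::
:::<:Z:::
:::::Z:::
:::ZZ::::
:::::::::
:::::::::
19) :::::::::
:::::::::
:::^Z::::
:::Z:Z:::
:::::Z:::
:::ZZ::::
:::::::::
:::::::::
20) :::::::::
:::::::::
::<:Z::::
:::Z:Z:::
:::::Z:::
:::ZZ::::
:::::::::
:::::::::
21) :::::::::
::^::::::
::Z:Z::::
:::Z:Z:::
:::::Z:::
:::ZZ::::
:::::::::
:::::::::
22) :::::::::
::Z>:::::
::Z:Z::::
:::Z:Z:::
:::::Z:::
:::ZZ::::
:::::::::
:::::::::
23) :::::::::
::ZZ:::::
::ZvZ::::
:::Z:Z:::
:::::Z:::
:::ZZ::::
:::::::::
:::::::::
24) :::::::::
::ZZ:::::
::<ZZ::::
:::Z:Z:::
:::::Z:::
:::ZZ::::
:::::::::
:::::::::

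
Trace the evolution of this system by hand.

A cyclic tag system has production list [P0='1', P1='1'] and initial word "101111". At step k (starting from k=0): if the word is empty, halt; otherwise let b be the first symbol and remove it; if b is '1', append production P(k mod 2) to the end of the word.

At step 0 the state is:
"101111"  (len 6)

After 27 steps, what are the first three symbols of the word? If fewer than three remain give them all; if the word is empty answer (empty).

gen 0: "101111"  (len 6)
gen 1: "011111"  (len 6)
gen 2: "11111"  (len 5)
gen 3: "11111"  (len 5)
gen 4: "11111"  (len 5)
gen 5: "11111"  (len 5)
gen 6: "11111"  (len 5)
gen 7: "11111"  (len 5)
gen 8: "11111"  (len 5)
gen 9: "11111"  (len 5)
gen 10: "11111"  (len 5)
gen 11: "11111"  (len 5)
gen 12: "11111"  (len 5)
gen 13: "11111"  (len 5)
gen 14: "11111"  (len 5)
gen 15: "11111"  (len 5)
gen 16: "11111"  (len 5)
gen 17: "11111"  (len 5)
gen 18: "11111"  (len 5)
gen 19: "11111"  (len 5)
gen 20: "11111"  (len 5)
gen 21: "11111"  (len 5)
gen 22: "11111"  (len 5)
gen 23: "11111"  (len 5)
gen 24: "11111"  (len 5)
gen 25: "11111"  (len 5)
gen 26: "11111"  (len 5)
gen 27: "11111"  (len 5)

111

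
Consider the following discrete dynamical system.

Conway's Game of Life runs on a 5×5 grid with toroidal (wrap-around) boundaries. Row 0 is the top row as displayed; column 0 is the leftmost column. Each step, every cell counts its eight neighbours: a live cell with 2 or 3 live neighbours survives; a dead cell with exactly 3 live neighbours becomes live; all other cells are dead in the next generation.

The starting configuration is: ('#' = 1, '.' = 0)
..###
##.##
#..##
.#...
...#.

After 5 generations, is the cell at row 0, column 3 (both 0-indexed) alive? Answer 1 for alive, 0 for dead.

0

step 0: ..###
##.##
#..##
.#...
...#.
step 1: .#...
.#...
...#.
#.##.
...##
step 2: #.#..
..#..
.#.##
..#..
##.##
step 3: #.#..
#.#.#
.#.#.
.....
#..##
step 4: ..#..
#.#.#
#####
#.##.
##.##
step 5: ..#..
.....
.....
.....
#....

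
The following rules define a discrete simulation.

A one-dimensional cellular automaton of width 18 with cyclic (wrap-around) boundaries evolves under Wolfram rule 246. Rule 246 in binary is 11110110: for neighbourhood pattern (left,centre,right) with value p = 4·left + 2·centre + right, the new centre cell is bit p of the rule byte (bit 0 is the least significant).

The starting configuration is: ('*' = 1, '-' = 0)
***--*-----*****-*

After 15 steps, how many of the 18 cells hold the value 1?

0) ***--*-----*****-*
1) *******---*-*****-
2) -*******-***-*****
3) *-*******-***-****
4) **-*******-***-***
5) ***-*******-***-**
6) ****-*******-***-*
7) *****-*******-***-
8) -*****-*******-***
9) *-*****-*******-**
10) **-*****-*******-*
11) ***-*****-*******-
12) -***-*****-*******
13) *-***-*****-******
14) **-***-*****-*****
15) ***-***-*****-****

15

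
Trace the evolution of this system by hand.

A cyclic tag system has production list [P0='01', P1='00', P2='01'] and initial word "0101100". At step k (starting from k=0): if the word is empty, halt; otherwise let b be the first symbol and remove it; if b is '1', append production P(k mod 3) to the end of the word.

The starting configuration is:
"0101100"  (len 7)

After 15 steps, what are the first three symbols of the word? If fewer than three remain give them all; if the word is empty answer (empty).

(empty)

step 0: "0101100"  (len 7)
step 1: "101100"  (len 6)
step 2: "0110000"  (len 7)
step 3: "110000"  (len 6)
step 4: "1000001"  (len 7)
step 5: "00000100"  (len 8)
step 6: "0000100"  (len 7)
step 7: "000100"  (len 6)
step 8: "00100"  (len 5)
step 9: "0100"  (len 4)
step 10: "100"  (len 3)
step 11: "0000"  (len 4)
step 12: "000"  (len 3)
step 13: "00"  (len 2)
step 14: "0"  (len 1)
step 15: (halted — word empty)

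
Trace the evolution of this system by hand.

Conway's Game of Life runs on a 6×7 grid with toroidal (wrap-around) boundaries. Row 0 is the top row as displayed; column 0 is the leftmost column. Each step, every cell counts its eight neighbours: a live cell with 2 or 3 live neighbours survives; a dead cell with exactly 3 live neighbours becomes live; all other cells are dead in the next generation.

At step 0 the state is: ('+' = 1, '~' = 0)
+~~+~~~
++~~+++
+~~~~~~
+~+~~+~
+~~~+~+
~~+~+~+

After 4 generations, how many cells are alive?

8

k=0  +~~+~~~
++~~+++
+~~~~~~
+~+~~+~
+~~~+~+
~~+~+~+
k=1  ~~++~~~
~+~~++~
~~~~+~~
+~~~~+~
+~~~+~~
~+~~+~+
k=2  ++++~~~
~~+~++~
~~~~+~+
~~~~+++
++~~+~~
+++~++~
k=3  +~~~~~~
+~+~+++
~~~~~~+
~~~++~+
~~+~~~~
~~~~++~
k=4  ++~+~~~
++~~~+~
~~~~~~~
~~~+~+~
~~~~~~~
~~~~~~~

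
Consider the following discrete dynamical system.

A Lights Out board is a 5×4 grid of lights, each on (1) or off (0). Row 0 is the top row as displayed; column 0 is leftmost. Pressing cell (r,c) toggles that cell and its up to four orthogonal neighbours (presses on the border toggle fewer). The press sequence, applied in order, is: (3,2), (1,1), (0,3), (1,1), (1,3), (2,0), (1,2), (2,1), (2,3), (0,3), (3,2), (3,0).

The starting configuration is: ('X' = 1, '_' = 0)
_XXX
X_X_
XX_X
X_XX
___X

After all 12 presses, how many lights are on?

10

[0] _XXX
X_X_
XX_X
X_XX
___X
[1] _XXX
X_X_
XXXX
XX__
__XX
[2] __XX
_X__
X_XX
XX__
__XX
[3] ____
_X_X
X_XX
XX__
__XX
[4] _X__
X_XX
XXXX
XX__
__XX
[5] _X_X
X___
XXX_
XX__
__XX
[6] _X_X
____
__X_
_X__
__XX
[7] _XXX
_XXX
____
_X__
__XX
[8] _XXX
__XX
XXX_
____
__XX
[9] _XXX
__X_
XX_X
___X
__XX
[10] _X__
__XX
XX_X
___X
__XX
[11] _X__
__XX
XXXX
_XX_
___X
[12] _X__
__XX
_XXX
X_X_
X__X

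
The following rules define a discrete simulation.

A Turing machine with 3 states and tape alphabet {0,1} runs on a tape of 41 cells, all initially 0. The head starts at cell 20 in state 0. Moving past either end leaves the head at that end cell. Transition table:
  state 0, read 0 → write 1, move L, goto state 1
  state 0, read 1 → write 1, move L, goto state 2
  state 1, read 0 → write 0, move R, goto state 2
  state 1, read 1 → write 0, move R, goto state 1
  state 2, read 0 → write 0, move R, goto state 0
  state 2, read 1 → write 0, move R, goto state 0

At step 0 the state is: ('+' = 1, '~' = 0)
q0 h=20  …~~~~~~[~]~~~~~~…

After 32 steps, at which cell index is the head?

0) q0 h=20  …~~~~~~[~]~~~~~~…
1) q1 h=19  …~~~~~~[~]+~~~~~…
2) q2 h=20  …~~~~~~[+]~~~~~~…
3) q0 h=21  …~~~~~~[~]~~~~~~…
4) q1 h=20  …~~~~~~[~]+~~~~~…
5) q2 h=21  …~~~~~~[+]~~~~~~…
6) q0 h=22  …~~~~~~[~]~~~~~~…
7) q1 h=21  …~~~~~~[~]+~~~~~…
8) q2 h=22  …~~~~~~[+]~~~~~~…
9) q0 h=23  …~~~~~~[~]~~~~~~…
10) q1 h=22  …~~~~~~[~]+~~~~~…
11) q2 h=23  …~~~~~~[+]~~~~~~…
12) q0 h=24  …~~~~~~[~]~~~~~~…
13) q1 h=23  …~~~~~~[~]+~~~~~…
14) q2 h=24  …~~~~~~[+]~~~~~~…
15) q0 h=25  …~~~~~~[~]~~~~~~…
16) q1 h=24  …~~~~~~[~]+~~~~~…
17) q2 h=25  …~~~~~~[+]~~~~~~…
18) q0 h=26  …~~~~~~[~]~~~~~~…
19) q1 h=25  …~~~~~~[~]+~~~~~…
20) q2 h=26  …~~~~~~[+]~~~~~~…
21) q0 h=27  …~~~~~~[~]~~~~~~…
22) q1 h=26  …~~~~~~[~]+~~~~~…
23) q2 h=27  …~~~~~~[+]~~~~~~…
24) q0 h=28  …~~~~~~[~]~~~~~~…
25) q1 h=27  …~~~~~~[~]+~~~~~…
26) q2 h=28  …~~~~~~[+]~~~~~~…
27) q0 h=29  …~~~~~~[~]~~~~~~…
28) q1 h=28  …~~~~~~[~]+~~~~~…
29) q2 h=29  …~~~~~~[+]~~~~~~…
30) q0 h=30  …~~~~~~[~]~~~~~~…
31) q1 h=29  …~~~~~~[~]+~~~~~…
32) q2 h=30  …~~~~~~[+]~~~~~~…

30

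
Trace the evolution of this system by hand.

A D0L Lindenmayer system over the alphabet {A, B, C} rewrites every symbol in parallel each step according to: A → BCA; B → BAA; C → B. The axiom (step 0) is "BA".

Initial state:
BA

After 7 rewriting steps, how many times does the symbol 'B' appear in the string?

792

k=0  BA
k=1  BAABCA
k=2  BAABCABCABAABBCA
k=3  BAABCABCABAABBCABAABBCABAABCABCABAABAABBCA
k=4  BAABCABCABAABBCABAABBCABAABCABCABAABAABBCABAABCABCABAABAABBCABAABCABCABAABBCABAABBCABAABCABCABAABCABCABAABAABBCA
k=5  BAABCABCABAABBCABAABBCABAABCABCABAABAABBCABAABCABCABAABAAB…BAABBCABAABCABCABAABBCABAABBCABAABCABCABAABCABCABAABAABBCA  (len 298)
k=6  BAABCABCABAABBCABAABBCABAABCABCABAABAABBCABAABCABCABAABAAB…BAABBCABAABCABCABAABBCABAABBCABAABCABCABAABCABCABAABAABBCA  (len 792)
k=7  BAABCABCABAABBCABAABBCABAABCABCABAABAABBCABAABCABCABAABAAB…BAABBCABAABCABCABAABBCABAABBCABAABCABCABAABCABCABAABAABBCA  (len 2106)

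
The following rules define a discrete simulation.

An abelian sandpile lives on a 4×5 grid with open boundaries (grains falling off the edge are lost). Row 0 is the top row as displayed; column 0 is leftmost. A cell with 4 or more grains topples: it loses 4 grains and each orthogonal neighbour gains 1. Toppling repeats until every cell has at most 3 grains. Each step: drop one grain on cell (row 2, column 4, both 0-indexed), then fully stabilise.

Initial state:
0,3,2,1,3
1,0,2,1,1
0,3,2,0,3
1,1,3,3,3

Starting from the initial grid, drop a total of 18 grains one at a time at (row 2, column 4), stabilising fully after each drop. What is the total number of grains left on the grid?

34

k=0  0,3,2,1,3
1,0,2,1,1
0,3,2,0,3
1,1,3,3,3
k=1  0,3,2,1,3
1,0,2,1,2
0,3,3,2,1
1,2,0,1,1
k=2  0,3,2,1,3
1,0,2,1,2
0,3,3,2,2
1,2,0,1,1
k=3  0,3,2,1,3
1,0,2,1,2
0,3,3,2,3
1,2,0,1,1
k=4  0,3,2,1,3
1,0,2,1,3
0,3,3,3,0
1,2,0,1,2
k=5  0,3,2,1,3
1,0,2,1,3
0,3,3,3,1
1,2,0,1,2
k=6  0,3,2,1,3
1,0,2,1,3
0,3,3,3,2
1,2,0,1,2
k=7  0,3,2,1,3
1,0,2,1,3
0,3,3,3,3
1,2,0,1,2
k=8  0,3,2,2,0
1,1,3,3,1
1,0,1,1,2
1,3,1,2,3
k=9  0,3,2,2,0
1,1,3,3,1
1,0,1,1,3
1,3,1,2,3
k=10  0,3,2,2,0
1,1,3,3,2
1,0,1,2,1
1,3,1,3,0
k=11  0,3,2,2,0
1,1,3,3,2
1,0,1,2,2
1,3,1,3,0
k=12  0,3,2,2,0
1,1,3,3,2
1,0,1,2,3
1,3,1,3,0
k=13  0,3,2,2,0
1,1,3,3,3
1,0,1,3,0
1,3,1,3,1
k=14  0,3,2,2,0
1,1,3,3,3
1,0,1,3,1
1,3,1,3,1
k=15  0,3,2,2,0
1,1,3,3,3
1,0,1,3,2
1,3,1,3,1
k=16  0,3,2,2,0
1,1,3,3,3
1,0,1,3,3
1,3,1,3,1
k=17  0,3,3,3,1
1,2,0,2,1
1,0,3,2,2
1,3,2,0,3
k=18  0,3,3,3,1
1,2,0,2,1
1,0,3,2,3
1,3,2,0,3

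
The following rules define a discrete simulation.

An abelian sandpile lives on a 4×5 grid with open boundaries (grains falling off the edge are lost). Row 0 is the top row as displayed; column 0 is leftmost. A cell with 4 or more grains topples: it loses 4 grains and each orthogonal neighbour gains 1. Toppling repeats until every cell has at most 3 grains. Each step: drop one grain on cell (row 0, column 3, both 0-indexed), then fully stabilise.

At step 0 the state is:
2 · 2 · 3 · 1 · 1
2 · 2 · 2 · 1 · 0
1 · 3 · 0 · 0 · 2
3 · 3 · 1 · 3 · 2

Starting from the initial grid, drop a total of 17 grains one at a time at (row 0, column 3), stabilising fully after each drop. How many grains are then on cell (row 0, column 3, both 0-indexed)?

2

[0] 2 · 2 · 3 · 1 · 1
2 · 2 · 2 · 1 · 0
1 · 3 · 0 · 0 · 2
3 · 3 · 1 · 3 · 2
[1] 2 · 2 · 3 · 2 · 1
2 · 2 · 2 · 1 · 0
1 · 3 · 0 · 0 · 2
3 · 3 · 1 · 3 · 2
[2] 2 · 2 · 3 · 3 · 1
2 · 2 · 2 · 1 · 0
1 · 3 · 0 · 0 · 2
3 · 3 · 1 · 3 · 2
[3] 2 · 3 · 0 · 1 · 2
2 · 2 · 3 · 2 · 0
1 · 3 · 0 · 0 · 2
3 · 3 · 1 · 3 · 2
[4] 2 · 3 · 0 · 2 · 2
2 · 2 · 3 · 2 · 0
1 · 3 · 0 · 0 · 2
3 · 3 · 1 · 3 · 2
[5] 2 · 3 · 0 · 3 · 2
2 · 2 · 3 · 2 · 0
1 · 3 · 0 · 0 · 2
3 · 3 · 1 · 3 · 2
[6] 2 · 3 · 1 · 0 · 3
2 · 2 · 3 · 3 · 0
1 · 3 · 0 · 0 · 2
3 · 3 · 1 · 3 · 2
[7] 2 · 3 · 1 · 1 · 3
2 · 2 · 3 · 3 · 0
1 · 3 · 0 · 0 · 2
3 · 3 · 1 · 3 · 2
[8] 2 · 3 · 1 · 2 · 3
2 · 2 · 3 · 3 · 0
1 · 3 · 0 · 0 · 2
3 · 3 · 1 · 3 · 2
[9] 2 · 3 · 1 · 3 · 3
2 · 2 · 3 · 3 · 0
1 · 3 · 0 · 0 · 2
3 · 3 · 1 · 3 · 2
[10] 2 · 3 · 3 · 2 · 0
2 · 3 · 0 · 1 · 2
1 · 3 · 1 · 1 · 2
3 · 3 · 1 · 3 · 2
[11] 2 · 3 · 3 · 3 · 0
2 · 3 · 0 · 1 · 2
1 · 3 · 1 · 1 · 2
3 · 3 · 1 · 3 · 2
[12] 3 · 1 · 1 · 1 · 1
3 · 1 · 2 · 2 · 2
3 · 1 · 2 · 1 · 2
0 · 1 · 2 · 3 · 2
[13] 3 · 1 · 1 · 2 · 1
3 · 1 · 2 · 2 · 2
3 · 1 · 2 · 1 · 2
0 · 1 · 2 · 3 · 2
[14] 3 · 1 · 1 · 3 · 1
3 · 1 · 2 · 2 · 2
3 · 1 · 2 · 1 · 2
0 · 1 · 2 · 3 · 2
[15] 3 · 1 · 2 · 0 · 2
3 · 1 · 2 · 3 · 2
3 · 1 · 2 · 1 · 2
0 · 1 · 2 · 3 · 2
[16] 3 · 1 · 2 · 1 · 2
3 · 1 · 2 · 3 · 2
3 · 1 · 2 · 1 · 2
0 · 1 · 2 · 3 · 2
[17] 3 · 1 · 2 · 2 · 2
3 · 1 · 2 · 3 · 2
3 · 1 · 2 · 1 · 2
0 · 1 · 2 · 3 · 2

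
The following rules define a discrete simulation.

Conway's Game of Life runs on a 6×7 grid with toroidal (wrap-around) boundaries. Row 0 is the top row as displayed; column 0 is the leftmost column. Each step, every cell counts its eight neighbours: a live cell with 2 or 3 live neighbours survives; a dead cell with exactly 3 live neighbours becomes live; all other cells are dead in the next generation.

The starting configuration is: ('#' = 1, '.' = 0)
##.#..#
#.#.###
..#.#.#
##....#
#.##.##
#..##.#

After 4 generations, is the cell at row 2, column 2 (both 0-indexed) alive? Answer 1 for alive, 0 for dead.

0

t=0: ##.#..#
#.#.###
..#.#.#
##....#
#.##.##
#..##.#
t=1: .......
..#.#..
..#.#..
....#..
..##...
.......
t=2: .......
.......
....##.
..#.#..
...#...
.......
t=3: .......
.......
...###.
....##.
...#...
.......
t=4: .......
....#..
...#.#.
.....#.
....#..
.......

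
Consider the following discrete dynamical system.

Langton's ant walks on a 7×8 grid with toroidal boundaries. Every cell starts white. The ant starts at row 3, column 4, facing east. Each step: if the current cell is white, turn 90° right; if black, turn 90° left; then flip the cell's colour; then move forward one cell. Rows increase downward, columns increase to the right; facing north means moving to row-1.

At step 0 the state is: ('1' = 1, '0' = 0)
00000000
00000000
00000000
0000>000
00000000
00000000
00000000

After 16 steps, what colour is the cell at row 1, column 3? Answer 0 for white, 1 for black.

[0] 00000000
00000000
00000000
0000>000
00000000
00000000
00000000
[1] 00000000
00000000
00000000
00001000
0000v000
00000000
00000000
[2] 00000000
00000000
00000000
00001000
000<1000
00000000
00000000
[3] 00000000
00000000
00000000
000^1000
00011000
00000000
00000000
[4] 00000000
00000000
00000000
0001>000
00011000
00000000
00000000
[5] 00000000
00000000
0000^000
00010000
00011000
00000000
00000000
[6] 00000000
00000000
00001>00
00010000
00011000
00000000
00000000
[7] 00000000
00000000
00001100
00010v00
00011000
00000000
00000000
[8] 00000000
00000000
00001100
0001<100
00011000
00000000
00000000
[9] 00000000
00000000
0000^100
00011100
00011000
00000000
00000000
[10] 00000000
00000000
000<0100
00011100
00011000
00000000
00000000
[11] 00000000
000^0000
00010100
00011100
00011000
00000000
00000000
[12] 00000000
0001>000
00010100
00011100
00011000
00000000
00000000
[13] 00000000
00011000
0001v100
00011100
00011000
00000000
00000000
[14] 00000000
00011000
000<1100
00011100
00011000
00000000
00000000
[15] 00000000
00011000
00001100
000v1100
00011000
00000000
00000000
[16] 00000000
00011000
00001100
0000>100
00011000
00000000
00000000

1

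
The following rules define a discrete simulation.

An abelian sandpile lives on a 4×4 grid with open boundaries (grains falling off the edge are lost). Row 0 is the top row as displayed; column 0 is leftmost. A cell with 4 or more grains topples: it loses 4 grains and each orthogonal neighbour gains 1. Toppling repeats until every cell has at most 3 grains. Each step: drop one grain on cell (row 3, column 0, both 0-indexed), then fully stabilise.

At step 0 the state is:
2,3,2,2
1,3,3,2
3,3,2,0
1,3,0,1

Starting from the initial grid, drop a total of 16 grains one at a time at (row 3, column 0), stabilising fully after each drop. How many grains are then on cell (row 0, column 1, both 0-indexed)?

3

t=0: 2,3,2,2
1,3,3,2
3,3,2,0
1,3,0,1
t=1: 2,3,2,2
1,3,3,2
3,3,2,0
2,3,0,1
t=2: 2,3,2,2
1,3,3,2
3,3,2,0
3,3,0,1
t=3: 3,1,0,3
3,2,2,3
1,3,0,1
2,1,2,1
t=4: 3,1,0,3
3,2,2,3
1,3,0,1
3,1,2,1
t=5: 3,1,0,3
3,2,2,3
2,3,0,1
0,2,2,1
t=6: 3,1,0,3
3,2,2,3
2,3,0,1
1,2,2,1
t=7: 3,1,0,3
3,2,2,3
2,3,0,1
2,2,2,1
t=8: 3,1,0,3
3,2,2,3
2,3,0,1
3,2,2,1
t=9: 3,1,0,3
3,2,2,3
3,3,0,1
0,3,2,1
t=10: 3,1,0,3
3,2,2,3
3,3,0,1
1,3,2,1
t=11: 3,1,0,3
3,2,2,3
3,3,0,1
2,3,2,1
t=12: 3,1,0,3
3,2,2,3
3,3,0,1
3,3,2,1
t=13: 0,3,0,3
2,0,3,3
2,2,1,1
2,1,3,1
t=14: 0,3,0,3
2,0,3,3
2,2,1,1
3,1,3,1
t=15: 0,3,0,3
2,0,3,3
3,2,1,1
0,2,3,1
t=16: 0,3,0,3
2,0,3,3
3,2,1,1
1,2,3,1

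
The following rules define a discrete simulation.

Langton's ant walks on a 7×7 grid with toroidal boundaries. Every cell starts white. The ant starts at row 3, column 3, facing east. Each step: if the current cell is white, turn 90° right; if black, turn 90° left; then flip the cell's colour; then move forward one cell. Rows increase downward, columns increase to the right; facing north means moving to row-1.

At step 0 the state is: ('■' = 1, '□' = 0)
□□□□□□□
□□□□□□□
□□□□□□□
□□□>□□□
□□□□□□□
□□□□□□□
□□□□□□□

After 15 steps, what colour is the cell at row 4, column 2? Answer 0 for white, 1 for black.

t=0: □□□□□□□
□□□□□□□
□□□□□□□
□□□>□□□
□□□□□□□
□□□□□□□
□□□□□□□
t=1: □□□□□□□
□□□□□□□
□□□□□□□
□□□■□□□
□□□v□□□
□□□□□□□
□□□□□□□
t=2: □□□□□□□
□□□□□□□
□□□□□□□
□□□■□□□
□□<■□□□
□□□□□□□
□□□□□□□
t=3: □□□□□□□
□□□□□□□
□□□□□□□
□□^■□□□
□□■■□□□
□□□□□□□
□□□□□□□
t=4: □□□□□□□
□□□□□□□
□□□□□□□
□□■>□□□
□□■■□□□
□□□□□□□
□□□□□□□
t=5: □□□□□□□
□□□□□□□
□□□^□□□
□□■□□□□
□□■■□□□
□□□□□□□
□□□□□□□
t=6: □□□□□□□
□□□□□□□
□□□■>□□
□□■□□□□
□□■■□□□
□□□□□□□
□□□□□□□
t=7: □□□□□□□
□□□□□□□
□□□■■□□
□□■□v□□
□□■■□□□
□□□□□□□
□□□□□□□
t=8: □□□□□□□
□□□□□□□
□□□■■□□
□□■<■□□
□□■■□□□
□□□□□□□
□□□□□□□
t=9: □□□□□□□
□□□□□□□
□□□^■□□
□□■■■□□
□□■■□□□
□□□□□□□
□□□□□□□
t=10: □□□□□□□
□□□□□□□
□□<□■□□
□□■■■□□
□□■■□□□
□□□□□□□
□□□□□□□
t=11: □□□□□□□
□□^□□□□
□□■□■□□
□□■■■□□
□□■■□□□
□□□□□□□
□□□□□□□
t=12: □□□□□□□
□□■>□□□
□□■□■□□
□□■■■□□
□□■■□□□
□□□□□□□
□□□□□□□
t=13: □□□□□□□
□□■■□□□
□□■v■□□
□□■■■□□
□□■■□□□
□□□□□□□
□□□□□□□
t=14: □□□□□□□
□□■■□□□
□□<■■□□
□□■■■□□
□□■■□□□
□□□□□□□
□□□□□□□
t=15: □□□□□□□
□□■■□□□
□□□■■□□
□□v■■□□
□□■■□□□
□□□□□□□
□□□□□□□

1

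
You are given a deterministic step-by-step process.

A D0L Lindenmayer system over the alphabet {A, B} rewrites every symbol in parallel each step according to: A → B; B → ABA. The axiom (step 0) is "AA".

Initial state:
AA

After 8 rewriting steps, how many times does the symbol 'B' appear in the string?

170

0) AA
1) BB
2) ABAABA
3) BABABBABAB
4) ABABABABABAABABABABABA
5) BABABABABABABABABABABBABABABABABABABABABAB
6) ABABABABABABABABABABABABABABABABABABABABABAABABABABABABABABABABABABABABABABABABABABABA
7) BABABABABABABABABABABABABABABABABABABABABABABABABABABABABA…ABABABABABABABABABABABABABABABABABABABABABABABABABABABABAB  (len 170)
8) ABABABABABABABABABABABABABABABABABABABABABABABABABABABABAB…BABABABABABABABABABABABABABABABABABABABABABABABABABABABABA  (len 342)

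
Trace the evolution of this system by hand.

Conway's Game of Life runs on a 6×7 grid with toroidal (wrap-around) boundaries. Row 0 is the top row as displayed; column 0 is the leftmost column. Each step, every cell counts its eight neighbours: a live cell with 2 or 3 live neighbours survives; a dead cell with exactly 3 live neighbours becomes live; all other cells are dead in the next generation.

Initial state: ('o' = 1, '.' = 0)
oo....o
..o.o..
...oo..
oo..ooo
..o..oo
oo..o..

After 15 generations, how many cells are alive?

0) oo....o
..o.o..
...oo..
oo..ooo
..o..oo
oo..o..
1) ..oo.oo
ooo.oo.
ooo...o
ooo....
..oo...
..o....
2) o....oo
....o..
.....o.
......o
...o...
.o..o..
3) o...ooo
....o..
.....o.
.......
.......
o...ooo
4) o..o...
....o..
.......
.......
.....oo
o...o..
5) ...oo..
.......
.......
.......
.....oo
o...oo.
6) ...ooo.
.......
.......
.......
....ooo
...o...
7) ...oo..
....o..
.......
.....o.
....oo.
...o..o
8) ...ooo.
...oo..
.......
....oo.
....ooo
...o...
9) ..o..o.
...o.o.
...o.o.
....o.o
...o..o
...o..o
10) ..oo.oo
..oo.oo
...o.oo
...oo.o
o..oo.o
..ooooo
11) oo.....
o......
o......
..o....
o......
.o.....
12) oo.....
o.....o
.o.....
.o.....
.o.....
.o.....
13) .o....o
......o
.o.....
ooo....
ooo....
.oo....
14) .oo....
.......
.oo....
.......
...o...
.......
15) .......
.......
.......
..o....
.......
..o....

2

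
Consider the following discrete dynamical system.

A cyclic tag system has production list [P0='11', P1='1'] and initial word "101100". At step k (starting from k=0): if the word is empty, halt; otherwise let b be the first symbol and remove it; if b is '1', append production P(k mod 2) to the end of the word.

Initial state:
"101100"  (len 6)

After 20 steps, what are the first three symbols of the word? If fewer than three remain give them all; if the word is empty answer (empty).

k=0  "101100"  (len 6)
k=1  "0110011"  (len 7)
k=2  "110011"  (len 6)
k=3  "1001111"  (len 7)
k=4  "0011111"  (len 7)
k=5  "011111"  (len 6)
k=6  "11111"  (len 5)
k=7  "111111"  (len 6)
k=8  "111111"  (len 6)
k=9  "1111111"  (len 7)
k=10  "1111111"  (len 7)
k=11  "11111111"  (len 8)
k=12  "11111111"  (len 8)
k=13  "111111111"  (len 9)
k=14  "111111111"  (len 9)
k=15  "1111111111"  (len 10)
k=16  "1111111111"  (len 10)
k=17  "11111111111"  (len 11)
k=18  "11111111111"  (len 11)
k=19  "111111111111"  (len 12)
k=20  "111111111111"  (len 12)

111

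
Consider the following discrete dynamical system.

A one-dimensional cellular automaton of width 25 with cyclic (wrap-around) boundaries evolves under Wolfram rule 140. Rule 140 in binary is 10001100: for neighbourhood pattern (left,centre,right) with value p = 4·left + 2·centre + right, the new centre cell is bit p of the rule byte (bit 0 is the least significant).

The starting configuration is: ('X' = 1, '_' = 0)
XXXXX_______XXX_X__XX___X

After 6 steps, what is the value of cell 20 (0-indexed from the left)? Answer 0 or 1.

step 0: XXXXX_______XXX_X__XX___X
step 1: XXXX________XX__X__X____X
step 2: XXX_________X___X__X____X
step 3: XX__________X___X__X____X
step 4: X___________X___X__X____X
step 5: ____________X___X__X____X
step 6: ____________X___X__X____X

0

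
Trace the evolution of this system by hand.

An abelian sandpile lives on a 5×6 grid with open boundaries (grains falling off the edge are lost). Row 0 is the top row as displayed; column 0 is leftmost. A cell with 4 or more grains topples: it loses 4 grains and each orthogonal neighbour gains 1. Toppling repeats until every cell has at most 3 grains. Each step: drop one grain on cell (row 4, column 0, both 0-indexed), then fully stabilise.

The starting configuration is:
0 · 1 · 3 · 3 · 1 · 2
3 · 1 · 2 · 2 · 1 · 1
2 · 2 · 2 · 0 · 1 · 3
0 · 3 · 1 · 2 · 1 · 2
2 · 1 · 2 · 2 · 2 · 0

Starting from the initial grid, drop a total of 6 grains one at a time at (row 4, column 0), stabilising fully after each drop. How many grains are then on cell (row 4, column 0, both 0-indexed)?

0

0) 0 · 1 · 3 · 3 · 1 · 2
3 · 1 · 2 · 2 · 1 · 1
2 · 2 · 2 · 0 · 1 · 3
0 · 3 · 1 · 2 · 1 · 2
2 · 1 · 2 · 2 · 2 · 0
1) 0 · 1 · 3 · 3 · 1 · 2
3 · 1 · 2 · 2 · 1 · 1
2 · 2 · 2 · 0 · 1 · 3
0 · 3 · 1 · 2 · 1 · 2
3 · 1 · 2 · 2 · 2 · 0
2) 0 · 1 · 3 · 3 · 1 · 2
3 · 1 · 2 · 2 · 1 · 1
2 · 2 · 2 · 0 · 1 · 3
1 · 3 · 1 · 2 · 1 · 2
0 · 2 · 2 · 2 · 2 · 0
3) 0 · 1 · 3 · 3 · 1 · 2
3 · 1 · 2 · 2 · 1 · 1
2 · 2 · 2 · 0 · 1 · 3
1 · 3 · 1 · 2 · 1 · 2
1 · 2 · 2 · 2 · 2 · 0
4) 0 · 1 · 3 · 3 · 1 · 2
3 · 1 · 2 · 2 · 1 · 1
2 · 2 · 2 · 0 · 1 · 3
1 · 3 · 1 · 2 · 1 · 2
2 · 2 · 2 · 2 · 2 · 0
5) 0 · 1 · 3 · 3 · 1 · 2
3 · 1 · 2 · 2 · 1 · 1
2 · 2 · 2 · 0 · 1 · 3
1 · 3 · 1 · 2 · 1 · 2
3 · 2 · 2 · 2 · 2 · 0
6) 0 · 1 · 3 · 3 · 1 · 2
3 · 1 · 2 · 2 · 1 · 1
2 · 2 · 2 · 0 · 1 · 3
2 · 3 · 1 · 2 · 1 · 2
0 · 3 · 2 · 2 · 2 · 0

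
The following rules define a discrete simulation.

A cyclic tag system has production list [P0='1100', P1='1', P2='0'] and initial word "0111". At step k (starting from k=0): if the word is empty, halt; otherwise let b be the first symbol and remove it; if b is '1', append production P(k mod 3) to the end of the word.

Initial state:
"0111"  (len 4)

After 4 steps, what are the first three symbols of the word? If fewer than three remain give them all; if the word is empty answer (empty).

step 0: "0111"  (len 4)
step 1: "111"  (len 3)
step 2: "111"  (len 3)
step 3: "110"  (len 3)
step 4: "101100"  (len 6)

101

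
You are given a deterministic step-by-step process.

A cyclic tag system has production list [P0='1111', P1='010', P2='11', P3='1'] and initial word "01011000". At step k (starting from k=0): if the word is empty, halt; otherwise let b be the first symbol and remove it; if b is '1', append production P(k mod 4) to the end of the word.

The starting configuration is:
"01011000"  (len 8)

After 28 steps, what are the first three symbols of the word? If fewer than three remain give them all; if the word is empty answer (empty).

110

k=0  "01011000"  (len 8)
k=1  "1011000"  (len 7)
k=2  "011000010"  (len 9)
k=3  "11000010"  (len 8)
k=4  "10000101"  (len 8)
k=5  "00001011111"  (len 11)
k=6  "0001011111"  (len 10)
k=7  "001011111"  (len 9)
k=8  "01011111"  (len 8)
k=9  "1011111"  (len 7)
k=10  "011111010"  (len 9)
k=11  "11111010"  (len 8)
k=12  "11110101"  (len 8)
k=13  "11101011111"  (len 11)
k=14  "1101011111010"  (len 13)
k=15  "10101111101011"  (len 14)
k=16  "01011111010111"  (len 14)
k=17  "1011111010111"  (len 13)
k=18  "011111010111010"  (len 15)
k=19  "11111010111010"  (len 14)
k=20  "11110101110101"  (len 14)
k=21  "11101011101011111"  (len 17)
k=22  "1101011101011111010"  (len 19)
k=23  "10101110101111101011"  (len 20)
k=24  "01011101011111010111"  (len 20)
k=25  "1011101011111010111"  (len 19)
k=26  "011101011111010111010"  (len 21)
k=27  "11101011111010111010"  (len 20)
k=28  "11010111110101110101"  (len 20)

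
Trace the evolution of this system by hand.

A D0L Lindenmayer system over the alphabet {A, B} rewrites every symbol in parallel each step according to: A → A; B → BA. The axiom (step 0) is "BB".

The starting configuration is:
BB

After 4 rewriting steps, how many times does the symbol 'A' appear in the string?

0) BB
1) BABA
2) BAABAA
3) BAAABAAA
4) BAAAABAAAA

8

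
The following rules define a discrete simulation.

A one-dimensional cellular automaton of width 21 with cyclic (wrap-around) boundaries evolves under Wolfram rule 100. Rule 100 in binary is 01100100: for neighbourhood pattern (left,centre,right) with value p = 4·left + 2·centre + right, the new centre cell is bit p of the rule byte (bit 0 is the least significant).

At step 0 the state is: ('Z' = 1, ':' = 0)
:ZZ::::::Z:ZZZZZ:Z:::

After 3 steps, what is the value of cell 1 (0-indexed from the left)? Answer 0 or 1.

step 0: :ZZ::::::Z:ZZZZZ:Z:::
step 1: ::Z::::::ZZ::::ZZZ:::
step 2: ::Z:::::::Z::::::Z:::
step 3: ::Z:::::::Z::::::Z:::

0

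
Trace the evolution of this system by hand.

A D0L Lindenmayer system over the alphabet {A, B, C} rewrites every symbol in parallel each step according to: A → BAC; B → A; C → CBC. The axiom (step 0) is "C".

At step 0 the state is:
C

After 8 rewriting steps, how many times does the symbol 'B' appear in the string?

408

step 0: C
step 1: CBC
step 2: CBCACBC
step 3: CBCACBCBACCBCACBC
step 4: CBCACBCBACCBCACBCABACCBCCBCACBCBACCBCACBC
step 5: CBCACBCBACCBCACBCABACCBCCBCACBCBACCBCACBCBACABACCBCCBCACBCCBCACBCBACCBCACBCABACCBCCBCACBCBACCBCACBC
step 6: CBCACBCBACCBCACBCABACCBCCBCACBCBACCBCACBCBACABACCBCCBCACBC…BACABACCBCCBCACBCCBCACBCBACCBCACBCABACCBCCBCACBCBACCBCACBC  (len 239)
step 7: CBCACBCBACCBCACBCABACCBCCBCACBCBACCBCACBCBACABACCBCCBCACBC…BACABACCBCCBCACBCCBCACBCBACCBCACBCABACCBCCBCACBCBACCBCACBC  (len 577)
step 8: CBCACBCBACCBCACBCABACCBCCBCACBCBACCBCACBCBACABACCBCCBCACBC…BACABACCBCCBCACBCCBCACBCBACCBCACBCABACCBCCBCACBCBACCBCACBC  (len 1393)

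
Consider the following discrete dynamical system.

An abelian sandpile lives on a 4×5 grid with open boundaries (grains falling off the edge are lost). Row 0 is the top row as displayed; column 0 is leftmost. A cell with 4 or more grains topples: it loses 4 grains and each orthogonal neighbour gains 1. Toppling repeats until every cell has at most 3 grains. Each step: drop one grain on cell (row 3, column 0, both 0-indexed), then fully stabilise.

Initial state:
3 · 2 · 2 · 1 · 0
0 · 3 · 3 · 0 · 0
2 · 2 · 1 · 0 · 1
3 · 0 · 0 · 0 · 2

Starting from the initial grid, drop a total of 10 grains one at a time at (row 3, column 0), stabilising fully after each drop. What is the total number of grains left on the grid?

step 0: 3 · 2 · 2 · 1 · 0
0 · 3 · 3 · 0 · 0
2 · 2 · 1 · 0 · 1
3 · 0 · 0 · 0 · 2
step 1: 3 · 2 · 2 · 1 · 0
0 · 3 · 3 · 0 · 0
3 · 2 · 1 · 0 · 1
0 · 1 · 0 · 0 · 2
step 2: 3 · 2 · 2 · 1 · 0
0 · 3 · 3 · 0 · 0
3 · 2 · 1 · 0 · 1
1 · 1 · 0 · 0 · 2
step 3: 3 · 2 · 2 · 1 · 0
0 · 3 · 3 · 0 · 0
3 · 2 · 1 · 0 · 1
2 · 1 · 0 · 0 · 2
step 4: 3 · 2 · 2 · 1 · 0
0 · 3 · 3 · 0 · 0
3 · 2 · 1 · 0 · 1
3 · 1 · 0 · 0 · 2
step 5: 3 · 2 · 2 · 1 · 0
1 · 3 · 3 · 0 · 0
0 · 3 · 1 · 0 · 1
1 · 2 · 0 · 0 · 2
step 6: 3 · 2 · 2 · 1 · 0
1 · 3 · 3 · 0 · 0
0 · 3 · 1 · 0 · 1
2 · 2 · 0 · 0 · 2
step 7: 3 · 2 · 2 · 1 · 0
1 · 3 · 3 · 0 · 0
0 · 3 · 1 · 0 · 1
3 · 2 · 0 · 0 · 2
step 8: 3 · 2 · 2 · 1 · 0
1 · 3 · 3 · 0 · 0
1 · 3 · 1 · 0 · 1
0 · 3 · 0 · 0 · 2
step 9: 3 · 2 · 2 · 1 · 0
1 · 3 · 3 · 0 · 0
1 · 3 · 1 · 0 · 1
1 · 3 · 0 · 0 · 2
step 10: 3 · 2 · 2 · 1 · 0
1 · 3 · 3 · 0 · 0
1 · 3 · 1 · 0 · 1
2 · 3 · 0 · 0 · 2

28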